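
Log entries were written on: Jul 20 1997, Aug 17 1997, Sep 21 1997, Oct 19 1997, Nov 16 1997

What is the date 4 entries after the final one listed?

These are Sundays at 28- or 35-day spacing (28, 35, 28, 28).
The pattern: 3rd Sunday of the month.
3rd Sunday of December 1997: Dec 21 1997.
January 1998 — 3rd Sunday is Jan 18 1998.
February 1998 — 3rd Sunday is Feb 15 1998.
March 1998 — 3rd Sunday is Mar 15 1998.

Mar 15 1998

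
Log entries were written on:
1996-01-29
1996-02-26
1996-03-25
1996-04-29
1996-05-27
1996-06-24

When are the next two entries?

1996-07-29, 1996-08-26

These are Mondays with 28, 28, 35, 28, 28-day gaps.
Each is the final Monday of its month — 1996-01-29 is past the 28th, so '4th Monday' doesn't fit.
July 1996 ends with Monday 1996-07-29.
August 1996 ends with Monday 1996-08-26.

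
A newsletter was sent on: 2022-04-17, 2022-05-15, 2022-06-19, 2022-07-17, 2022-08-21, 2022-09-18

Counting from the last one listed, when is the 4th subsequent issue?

2023-01-15

These are Sundays at 28- or 35-day spacing (28, 35, 28, 35, 28).
The pattern: 3rd Sunday of the month.
October 2022 — 3rd Sunday is 2022-10-16.
3rd Sunday of November 2022: 2022-11-20.
3rd Sunday of December 2022: 2022-12-18.
3rd Sunday of January 2023: 2023-01-15.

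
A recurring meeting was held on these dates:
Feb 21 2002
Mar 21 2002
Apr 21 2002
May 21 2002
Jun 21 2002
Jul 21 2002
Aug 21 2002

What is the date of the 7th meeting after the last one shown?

Mar 21 2003

Gaps: 28, 31, 30, 31, 30, 31 days — not constant. Every event is on the 21st of the month.
Pattern: the 21st of each month.
September 2002: Sep 21 2002.
Next: October 2002 → Oct 21 2002.
November 2002: Nov 21 2002.
December 2002: Dec 21 2002.
Next: January 2003 → Jan 21 2003.
Next: February 2003 → Feb 21 2003.
Next: March 2003 → Mar 21 2003.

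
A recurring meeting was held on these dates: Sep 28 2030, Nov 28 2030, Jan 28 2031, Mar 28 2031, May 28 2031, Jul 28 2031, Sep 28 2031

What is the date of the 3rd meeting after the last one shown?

Each date is the 28th; the gaps (61, 61, 59, 61, 61, 62) track the month lengths.
The rule is the 28th of every 2 months.
Next: November 2031 → Nov 28 2031.
Next: January 2032 → Jan 28 2032.
March 2032: Mar 28 2032.

Mar 28 2032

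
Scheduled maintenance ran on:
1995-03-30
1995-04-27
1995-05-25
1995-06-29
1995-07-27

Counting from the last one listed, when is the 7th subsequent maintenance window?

1996-02-29

Every date is a Thursday; gaps 28, 28, 35, 28 days.
Each is the last Thursday of its month (at least one falls on the 29th or later, ruling out '4th Thursday').
Last Thursday of August 1995: 1995-08-31.
September 1995 ends with Thursday 1995-09-28.
Last Thursday of October 1995: 1995-10-26.
Last Thursday of November 1995: 1995-11-30.
December 1995 ends with Thursday 1995-12-28.
January 1996 ends with Thursday 1996-01-25.
February 1996 ends with Thursday 1996-02-29.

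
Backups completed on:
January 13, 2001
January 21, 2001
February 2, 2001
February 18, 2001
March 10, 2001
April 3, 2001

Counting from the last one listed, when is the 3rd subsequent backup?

July 8, 2001

Intervals are 8, 12, 16, 20, 24 days — an arithmetic progression with common difference 4.
Next gap: 28 days. April 3, 2001 + 28 days = May 1, 2001.
Next gap: 32 days. May 1, 2001 + 32 days = June 2, 2001.
Next gap: 36 days. June 2, 2001 + 36 days = July 8, 2001.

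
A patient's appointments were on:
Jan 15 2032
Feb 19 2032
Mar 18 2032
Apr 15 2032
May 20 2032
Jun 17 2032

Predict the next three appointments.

Jul 15 2032, Aug 19 2032, Sep 16 2032

All dates are Thursdays, 35, 28, 28, 35, 28 days apart.
Specifically, the 3rd Thursday of each month.
July 2032 — 3rd Thursday is Jul 15 2032.
August 2032 — 3rd Thursday is Aug 19 2032.
3rd Thursday of September 2032: Sep 16 2032.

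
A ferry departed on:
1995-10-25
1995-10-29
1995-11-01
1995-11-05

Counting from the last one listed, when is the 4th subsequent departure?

1995-11-19

Every event lands on a Wednesday or Sunday (gaps cycle 4, 3, 4).
So the schedule is: every Wednesday and Sunday.
The following Wednesday is 1995-11-08.
The following Sunday is 1995-11-12.
The following Wednesday is 1995-11-15.
The following Sunday is 1995-11-19.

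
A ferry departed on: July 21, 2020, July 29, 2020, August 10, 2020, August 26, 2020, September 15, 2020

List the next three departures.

Intervals are 8, 12, 16, 20 days — an arithmetic progression with common difference 4.
Next gap: 24 days. September 15, 2020 + 24 days = October 9, 2020.
Next gap: 28 days. October 9, 2020 + 28 days = November 6, 2020.
Next gap: 32 days. November 6, 2020 + 32 days = December 8, 2020.

October 9, 2020; November 6, 2020; December 8, 2020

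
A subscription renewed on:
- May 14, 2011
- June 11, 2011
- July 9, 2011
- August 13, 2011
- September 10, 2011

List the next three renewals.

All dates are Saturdays, 28, 28, 35, 28 days apart.
Specifically, the 2nd Saturday of each month.
October 2011 — 2nd Saturday is October 8, 2011.
November 2011 — 2nd Saturday is November 12, 2011.
2nd Saturday of December 2011: December 10, 2011.

October 8, 2011; November 12, 2011; December 10, 2011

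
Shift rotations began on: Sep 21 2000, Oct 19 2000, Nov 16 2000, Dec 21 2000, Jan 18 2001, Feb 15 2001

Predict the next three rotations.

Mar 15 2001, Apr 19 2001, May 17 2001

All dates are Thursdays, 28, 28, 35, 28, 28 days apart.
Specifically, the 3rd Thursday of each month.
March 2001 — 3rd Thursday is Mar 15 2001.
April 2001 — 3rd Thursday is Apr 19 2001.
May 2001 — 3rd Thursday is May 17 2001.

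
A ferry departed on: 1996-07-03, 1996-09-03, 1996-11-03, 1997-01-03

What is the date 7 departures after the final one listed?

1998-03-03

Gaps: 62, 61, 61 days — not constant. Every event is on the 3rd of the month.
Pattern: the 3rd of every 2 months.
March 1997: 1997-03-03.
Next: May 1997 → 1997-05-03.
July 1997: 1997-07-03.
September 1997: 1997-09-03.
November 1997: 1997-11-03.
January 1998: 1998-01-03.
Next: March 1998 → 1998-03-03.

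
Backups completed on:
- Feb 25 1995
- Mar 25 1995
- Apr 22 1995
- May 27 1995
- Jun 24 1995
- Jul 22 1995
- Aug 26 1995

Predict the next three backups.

Sep 23 1995, Oct 28 1995, Nov 25 1995

These are Saturdays at 28- or 35-day spacing (28, 28, 35, 28, 28, 35).
The pattern: 4th Saturday of the month.
September 1995 — 4th Saturday is Sep 23 1995.
October 1995 — 4th Saturday is Oct 28 1995.
November 1995 — 4th Saturday is Nov 25 1995.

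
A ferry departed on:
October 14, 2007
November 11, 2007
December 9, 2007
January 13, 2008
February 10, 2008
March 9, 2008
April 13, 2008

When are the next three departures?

May 11, 2008; June 8, 2008; July 13, 2008

Gaps: 28, 28, 35, 28, 28, 35 days — a mix of 28 and 35. Every date is a Sunday.
Each is the 2nd Sunday of its month.
May 2008 — 2nd Sunday is May 11, 2008.
2nd Sunday of June 2008: June 8, 2008.
2nd Sunday of July 2008: July 13, 2008.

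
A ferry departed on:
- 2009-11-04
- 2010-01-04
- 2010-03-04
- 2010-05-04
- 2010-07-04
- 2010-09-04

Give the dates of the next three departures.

Gaps: 61, 59, 61, 61, 62 days — not constant. Every event is on the 4th of the month.
Pattern: the 4th of every 2 months.
Next: November 2010 → 2010-11-04.
January 2011: 2011-01-04.
March 2011: 2011-03-04.

2010-11-04, 2011-01-04, 2011-03-04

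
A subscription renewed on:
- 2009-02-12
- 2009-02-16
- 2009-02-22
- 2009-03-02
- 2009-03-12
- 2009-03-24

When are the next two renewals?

The spacing grows by 2 each time: 4, 6, 8, 10, 12 days.
Next gap: 14 days. 2009-03-24 + 14 days = 2009-04-07.
Next gap: 16 days. 2009-04-07 + 16 days = 2009-04-23.

2009-04-07, 2009-04-23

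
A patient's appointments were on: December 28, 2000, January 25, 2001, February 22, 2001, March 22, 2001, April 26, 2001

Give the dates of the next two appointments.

Gaps: 28, 28, 28, 35 days — a mix of 28 and 35. Every date is a Thursday.
Each is the 4th Thursday of its month.
May 2001 — 4th Thursday is May 24, 2001.
June 2001 — 4th Thursday is June 28, 2001.

May 24, 2001; June 28, 2001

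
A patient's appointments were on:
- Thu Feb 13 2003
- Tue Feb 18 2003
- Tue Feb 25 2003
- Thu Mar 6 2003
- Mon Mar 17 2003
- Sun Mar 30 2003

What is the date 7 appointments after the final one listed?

Intervals are 5, 7, 9, 11, 13 days — an arithmetic progression with common difference 2.
Next gap: 15 days. Sun Mar 30 2003 + 15 days = Mon Apr 14 2003.
Next gap: 17 days. Mon Apr 14 2003 + 17 days = Thu May 1 2003.
Next gap: 19 days. Thu May 1 2003 + 19 days = Tue May 20 2003.
Next gap: 21 days. Tue May 20 2003 + 21 days = Tue Jun 10 2003.
Next gap: 23 days. Tue Jun 10 2003 + 23 days = Thu Jul 3 2003.
Next gap: 25 days. Thu Jul 3 2003 + 25 days = Mon Jul 28 2003.
Next gap: 27 days. Mon Jul 28 2003 + 27 days = Sun Aug 24 2003.

Sun Aug 24 2003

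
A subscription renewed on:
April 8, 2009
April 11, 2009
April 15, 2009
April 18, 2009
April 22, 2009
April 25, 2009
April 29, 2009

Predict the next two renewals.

May 2, 2009; May 6, 2009

Gaps: 3, 4, 3, 4, 3, 4 days — not constant, but cyclic with period 2.
The events fall on every Wednesday and Saturday.
The following Saturday is May 2, 2009.
Next Wednesday: May 6, 2009.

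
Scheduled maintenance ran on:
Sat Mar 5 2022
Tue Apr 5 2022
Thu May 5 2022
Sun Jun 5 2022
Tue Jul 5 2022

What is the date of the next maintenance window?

Gaps: 31, 30, 31, 30 days — not constant. Every event is on the 5th of the month.
Pattern: the 5th of each month.
August 2022: Fri Aug 5 2022.

Fri Aug 5 2022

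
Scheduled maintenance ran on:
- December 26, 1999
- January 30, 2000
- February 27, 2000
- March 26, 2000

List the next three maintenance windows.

Every date is a Sunday; gaps 35, 28, 28 days.
Each is the last Sunday of its month (at least one falls on the 29th or later, ruling out '4th Sunday').
April 2000 ends with Sunday April 30, 2000.
Last Sunday of May 2000: May 28, 2000.
June 2000 ends with Sunday June 25, 2000.

April 30, 2000; May 28, 2000; June 25, 2000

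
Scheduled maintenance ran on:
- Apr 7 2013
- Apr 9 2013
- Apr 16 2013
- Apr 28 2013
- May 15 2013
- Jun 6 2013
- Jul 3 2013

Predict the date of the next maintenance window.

Aug 4 2013

Intervals are 2, 7, 12, 17, 22, 27 days — an arithmetic progression with common difference 5.
Next gap: 32 days. Jul 3 2013 + 32 days = Aug 4 2013.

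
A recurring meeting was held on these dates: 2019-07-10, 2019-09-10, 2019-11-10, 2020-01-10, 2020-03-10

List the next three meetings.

Gaps: 62, 61, 61, 60 days — not constant. Every event is on the 10th of the month.
Pattern: the 10th of every 2 months.
Next: May 2020 → 2020-05-10.
July 2020: 2020-07-10.
September 2020: 2020-09-10.

2020-05-10, 2020-07-10, 2020-09-10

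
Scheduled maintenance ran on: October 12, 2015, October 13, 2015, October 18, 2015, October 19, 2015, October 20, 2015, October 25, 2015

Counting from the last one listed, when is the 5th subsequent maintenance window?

November 3, 2015

The gap pattern 1, 5, 1, 1, 5 repeats every 3 events.
These are the Mondays, Tuesdays and Sundays of each week.
Next Monday: October 26, 2015.
The following Tuesday is October 27, 2015.
The following Sunday is November 1, 2015.
Next Monday: November 2, 2015.
Next Tuesday: November 3, 2015.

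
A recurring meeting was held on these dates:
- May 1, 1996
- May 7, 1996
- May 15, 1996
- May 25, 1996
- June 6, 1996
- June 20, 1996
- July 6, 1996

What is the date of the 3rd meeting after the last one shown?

Intervals are 6, 8, 10, 12, 14, 16 days — an arithmetic progression with common difference 2.
Next gap: 18 days. July 6, 1996 + 18 days = July 24, 1996.
Next gap: 20 days. July 24, 1996 + 20 days = August 13, 1996.
Next gap: 22 days. August 13, 1996 + 22 days = September 4, 1996.

September 4, 1996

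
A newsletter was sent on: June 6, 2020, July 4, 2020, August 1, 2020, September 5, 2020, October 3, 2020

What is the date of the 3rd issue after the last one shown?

January 2, 2021

All dates are Saturdays, 28, 28, 35, 28 days apart.
Specifically, the 1st Saturday of each month.
1st Saturday of November 2020: November 7, 2020.
December 2020 — 1st Saturday is December 5, 2020.
1st Saturday of January 2021: January 2, 2021.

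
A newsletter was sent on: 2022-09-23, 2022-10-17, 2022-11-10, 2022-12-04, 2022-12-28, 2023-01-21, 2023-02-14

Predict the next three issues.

The spacing is 24, 24, 24, 24, 24, 24 days — always 24 days.
2023-02-14 + 24 days = 2023-03-10.
2023-03-10 + 24 days = 2023-04-03.
2023-04-03 + 24 days = 2023-04-27.

2023-03-10, 2023-04-03, 2023-04-27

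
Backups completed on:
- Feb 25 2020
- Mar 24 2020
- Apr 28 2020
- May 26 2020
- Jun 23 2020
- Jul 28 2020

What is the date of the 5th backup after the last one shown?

Dec 22 2020

Gaps: 28, 35, 28, 28, 35 days — a mix of 28 and 35. Every date is a Tuesday.
Each is the 4th Tuesday of its month.
August 2020 — 4th Tuesday is Aug 25 2020.
4th Tuesday of September 2020: Sep 22 2020.
4th Tuesday of October 2020: Oct 27 2020.
4th Tuesday of November 2020: Nov 24 2020.
4th Tuesday of December 2020: Dec 22 2020.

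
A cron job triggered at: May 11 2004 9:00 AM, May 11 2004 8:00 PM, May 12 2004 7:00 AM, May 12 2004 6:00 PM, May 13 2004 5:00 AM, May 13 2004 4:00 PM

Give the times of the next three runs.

The interval is a steady 11 hours (11, 11, 11, 11, 11).
May 13 2004 4:00 PM + 11 h = May 14 2004 3:00 AM.
May 14 2004 3:00 AM + 11 h = May 14 2004 2:00 PM.
May 14 2004 2:00 PM + 11 h = May 15 2004 1:00 AM.

May 14 2004 3:00 AM, May 14 2004 2:00 PM, May 15 2004 1:00 AM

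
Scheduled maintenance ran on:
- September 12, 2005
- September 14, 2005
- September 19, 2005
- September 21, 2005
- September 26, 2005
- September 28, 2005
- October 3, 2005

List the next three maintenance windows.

October 5, 2005; October 10, 2005; October 12, 2005

Every event lands on a Monday or Wednesday (gaps cycle 2, 5, 2, 5, 2, 5).
So the schedule is: every Monday and Wednesday.
Next Wednesday: October 5, 2005.
Next Monday: October 10, 2005.
The following Wednesday is October 12, 2005.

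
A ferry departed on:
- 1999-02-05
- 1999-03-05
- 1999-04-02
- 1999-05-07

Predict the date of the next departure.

All dates are Fridays, 28, 28, 35 days apart.
Specifically, the 1st Friday of each month.
1st Friday of June 1999: 1999-06-04.

1999-06-04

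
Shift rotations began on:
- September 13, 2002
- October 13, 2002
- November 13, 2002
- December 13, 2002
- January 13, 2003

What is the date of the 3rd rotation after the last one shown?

April 13, 2003

Gaps: 30, 31, 30, 31 days — not constant. Every event is on the 13th of the month.
Pattern: the 13th of each month.
February 2003: February 13, 2003.
March 2003: March 13, 2003.
Next: April 2003 → April 13, 2003.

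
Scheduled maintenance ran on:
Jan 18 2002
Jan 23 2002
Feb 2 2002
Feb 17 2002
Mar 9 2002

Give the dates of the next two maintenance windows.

Intervals are 5, 10, 15, 20 days — an arithmetic progression with common difference 5.
Next gap: 25 days. Mar 9 2002 + 25 days = Apr 3 2002.
Next gap: 30 days. Apr 3 2002 + 30 days = May 3 2002.

Apr 3 2002, May 3 2002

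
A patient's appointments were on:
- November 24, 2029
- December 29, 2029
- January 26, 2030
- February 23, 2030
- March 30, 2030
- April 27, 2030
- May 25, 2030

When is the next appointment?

June 29, 2030

These are Saturdays with 35, 28, 28, 35, 28, 28-day gaps.
Each is the final Saturday of its month — December 29, 2029 is past the 28th, so '4th Saturday' doesn't fit.
Last Saturday of June 2030: June 29, 2030.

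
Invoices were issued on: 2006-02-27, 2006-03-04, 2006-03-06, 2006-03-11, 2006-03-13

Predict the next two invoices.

2006-03-18, 2006-03-20

Every event lands on a Monday or Saturday (gaps cycle 5, 2, 5, 2).
So the schedule is: every Monday and Saturday.
The following Saturday is 2006-03-18.
Next Monday: 2006-03-20.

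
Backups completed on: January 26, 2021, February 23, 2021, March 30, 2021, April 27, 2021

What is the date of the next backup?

All Tuesdays; the gaps (28, 35, 28) vary with month length.
This is the last Tuesday of each month.
Last Tuesday of May 2021: May 25, 2021.

May 25, 2021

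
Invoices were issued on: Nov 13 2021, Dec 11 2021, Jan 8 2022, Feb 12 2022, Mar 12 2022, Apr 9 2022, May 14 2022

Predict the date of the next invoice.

Jun 11 2022

These are Saturdays at 28- or 35-day spacing (28, 28, 35, 28, 28, 35).
The pattern: 2nd Saturday of the month.
June 2022 — 2nd Saturday is Jun 11 2022.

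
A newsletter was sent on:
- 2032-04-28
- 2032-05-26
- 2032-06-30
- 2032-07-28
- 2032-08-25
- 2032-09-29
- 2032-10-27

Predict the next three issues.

2032-11-24, 2032-12-29, 2033-01-26

These are Wednesdays with 28, 35, 28, 28, 35, 28-day gaps.
Each is the final Wednesday of its month — 2032-06-30 is past the 28th, so '4th Wednesday' doesn't fit.
November 2032 ends with Wednesday 2032-11-24.
December 2032 ends with Wednesday 2032-12-29.
January 2033 ends with Wednesday 2033-01-26.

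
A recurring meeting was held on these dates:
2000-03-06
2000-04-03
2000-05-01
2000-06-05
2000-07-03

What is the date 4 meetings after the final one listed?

2000-11-06

All dates are Mondays, 28, 28, 35, 28 days apart.
Specifically, the 1st Monday of each month.
August 2000 — 1st Monday is 2000-08-07.
September 2000 — 1st Monday is 2000-09-04.
October 2000 — 1st Monday is 2000-10-02.
1st Monday of November 2000: 2000-11-06.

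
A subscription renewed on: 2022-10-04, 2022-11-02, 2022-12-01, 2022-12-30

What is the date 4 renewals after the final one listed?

2023-04-25

Gaps between consecutive events: 29, 29, 29 days — a constant 29-day interval.
2022-12-30 + 29 days = 2023-01-28.
2023-01-28 + 29 days = 2023-02-26.
2023-02-26 + 29 days = 2023-03-27.
2023-03-27 + 29 days = 2023-04-25.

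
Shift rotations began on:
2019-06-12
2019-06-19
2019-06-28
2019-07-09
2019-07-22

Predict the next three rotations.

Intervals are 7, 9, 11, 13 days — an arithmetic progression with common difference 2.
Next gap: 15 days. 2019-07-22 + 15 days = 2019-08-06.
Next gap: 17 days. 2019-08-06 + 17 days = 2019-08-23.
Next gap: 19 days. 2019-08-23 + 19 days = 2019-09-11.

2019-08-06, 2019-08-23, 2019-09-11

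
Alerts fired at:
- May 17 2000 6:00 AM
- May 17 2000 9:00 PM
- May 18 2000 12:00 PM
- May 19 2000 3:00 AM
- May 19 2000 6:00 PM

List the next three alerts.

Gaps: 15, 15, 15, 15 hours — each event is 15 hours after the previous one.
May 19 2000 6:00 PM + 15 h = May 20 2000 9:00 AM.
May 20 2000 9:00 AM + 15 h = May 21 2000 12:00 AM.
May 21 2000 12:00 AM + 15 h = May 21 2000 3:00 PM.

May 20 2000 9:00 AM, May 21 2000 12:00 AM, May 21 2000 3:00 PM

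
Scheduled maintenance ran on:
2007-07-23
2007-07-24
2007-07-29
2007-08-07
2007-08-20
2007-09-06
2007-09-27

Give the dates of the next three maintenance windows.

The spacing grows by 4 each time: 1, 5, 9, 13, 17, 21 days.
Next gap: 25 days. 2007-09-27 + 25 days = 2007-10-22.
Next gap: 29 days. 2007-10-22 + 29 days = 2007-11-20.
Next gap: 33 days. 2007-11-20 + 33 days = 2007-12-23.

2007-10-22, 2007-11-20, 2007-12-23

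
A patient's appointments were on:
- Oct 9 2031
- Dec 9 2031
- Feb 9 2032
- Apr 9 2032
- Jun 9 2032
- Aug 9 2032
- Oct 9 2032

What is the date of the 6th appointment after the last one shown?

Each date is the 9th; the gaps (61, 62, 60, 61, 61, 61) track the month lengths.
The rule is the 9th of every 2 months.
December 2032: Dec 9 2032.
February 2033: Feb 9 2033.
April 2033: Apr 9 2033.
Next: June 2033 → Jun 9 2033.
Next: August 2033 → Aug 9 2033.
Next: October 2033 → Oct 9 2033.

Oct 9 2033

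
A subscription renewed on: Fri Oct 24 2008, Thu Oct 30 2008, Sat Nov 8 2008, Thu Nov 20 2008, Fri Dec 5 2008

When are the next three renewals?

Intervals are 6, 9, 12, 15 days — an arithmetic progression with common difference 3.
Next gap: 18 days. Fri Dec 5 2008 + 18 days = Tue Dec 23 2008.
Next gap: 21 days. Tue Dec 23 2008 + 21 days = Tue Jan 13 2009.
Next gap: 24 days. Tue Jan 13 2009 + 24 days = Fri Feb 6 2009.

Tue Dec 23 2008, Tue Jan 13 2009, Fri Feb 6 2009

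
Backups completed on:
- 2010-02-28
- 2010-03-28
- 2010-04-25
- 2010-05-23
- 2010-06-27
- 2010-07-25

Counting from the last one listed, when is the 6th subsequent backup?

Gaps: 28, 28, 28, 35, 28 days — a mix of 28 and 35. Every date is a Sunday.
Each is the 4th Sunday of its month.
August 2010 — 4th Sunday is 2010-08-22.
4th Sunday of September 2010: 2010-09-26.
October 2010 — 4th Sunday is 2010-10-24.
4th Sunday of November 2010: 2010-11-28.
December 2010 — 4th Sunday is 2010-12-26.
January 2011 — 4th Sunday is 2011-01-23.

2011-01-23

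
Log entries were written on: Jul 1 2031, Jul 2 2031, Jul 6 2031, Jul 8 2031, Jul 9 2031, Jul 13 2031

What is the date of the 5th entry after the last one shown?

The gap pattern 1, 4, 2, 1, 4 repeats every 3 events.
These are the Tuesdays, Wednesdays and Sundays of each week.
Next Tuesday: Jul 15 2031.
Next Wednesday: Jul 16 2031.
Next Sunday: Jul 20 2031.
Next Tuesday: Jul 22 2031.
The following Wednesday is Jul 23 2031.

Jul 23 2031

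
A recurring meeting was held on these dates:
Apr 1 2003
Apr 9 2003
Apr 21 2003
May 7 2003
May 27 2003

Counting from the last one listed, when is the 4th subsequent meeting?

Sep 24 2003

The spacing grows by 4 each time: 8, 12, 16, 20 days.
Next gap: 24 days. May 27 2003 + 24 days = Jun 20 2003.
Next gap: 28 days. Jun 20 2003 + 28 days = Jul 18 2003.
Next gap: 32 days. Jul 18 2003 + 32 days = Aug 19 2003.
Next gap: 36 days. Aug 19 2003 + 36 days = Sep 24 2003.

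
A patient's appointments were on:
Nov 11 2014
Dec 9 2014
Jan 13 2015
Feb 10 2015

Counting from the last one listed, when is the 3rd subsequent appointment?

All dates are Tuesdays, 28, 35, 28 days apart.
Specifically, the 2nd Tuesday of each month.
March 2015 — 2nd Tuesday is Mar 10 2015.
2nd Tuesday of April 2015: Apr 14 2015.
2nd Tuesday of May 2015: May 12 2015.

May 12 2015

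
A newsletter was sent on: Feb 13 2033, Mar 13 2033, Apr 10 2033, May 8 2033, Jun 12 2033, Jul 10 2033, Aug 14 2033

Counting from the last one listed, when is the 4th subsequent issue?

Dec 11 2033

These are Sundays at 28- or 35-day spacing (28, 28, 28, 35, 28, 35).
The pattern: 2nd Sunday of the month.
2nd Sunday of September 2033: Sep 11 2033.
October 2033 — 2nd Sunday is Oct 9 2033.
2nd Sunday of November 2033: Nov 13 2033.
December 2033 — 2nd Sunday is Dec 11 2033.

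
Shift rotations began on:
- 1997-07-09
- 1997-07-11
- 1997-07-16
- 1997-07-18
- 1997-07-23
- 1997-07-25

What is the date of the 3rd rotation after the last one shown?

Gaps: 2, 5, 2, 5, 2 days — not constant, but cyclic with period 2.
The events fall on every Wednesday and Friday.
The following Wednesday is 1997-07-30.
The following Friday is 1997-08-01.
The following Wednesday is 1997-08-06.

1997-08-06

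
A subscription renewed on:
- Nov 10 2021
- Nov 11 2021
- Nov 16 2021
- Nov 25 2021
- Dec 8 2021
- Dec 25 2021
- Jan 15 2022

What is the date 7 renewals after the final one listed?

Gaps: 1, 5, 9, 13, 17, 21 days — each gap is 4 larger than the previous one.
Next gap: 25 days. Jan 15 2022 + 25 days = Feb 9 2022.
Next gap: 29 days. Feb 9 2022 + 29 days = Mar 10 2022.
Next gap: 33 days. Mar 10 2022 + 33 days = Apr 12 2022.
Next gap: 37 days. Apr 12 2022 + 37 days = May 19 2022.
Next gap: 41 days. May 19 2022 + 41 days = Jun 29 2022.
Next gap: 45 days. Jun 29 2022 + 45 days = Aug 13 2022.
Next gap: 49 days. Aug 13 2022 + 49 days = Oct 1 2022.

Oct 1 2022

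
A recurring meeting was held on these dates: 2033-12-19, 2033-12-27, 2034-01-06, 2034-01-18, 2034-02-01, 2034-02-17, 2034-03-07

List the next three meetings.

Intervals are 8, 10, 12, 14, 16, 18 days — an arithmetic progression with common difference 2.
Next gap: 20 days. 2034-03-07 + 20 days = 2034-03-27.
Next gap: 22 days. 2034-03-27 + 22 days = 2034-04-18.
Next gap: 24 days. 2034-04-18 + 24 days = 2034-05-12.

2034-03-27, 2034-04-18, 2034-05-12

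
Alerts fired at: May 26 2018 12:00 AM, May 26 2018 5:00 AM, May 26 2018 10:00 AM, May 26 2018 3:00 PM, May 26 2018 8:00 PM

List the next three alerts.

May 27 2018 1:00 AM, May 27 2018 6:00 AM, May 27 2018 11:00 AM

Gaps: 5, 5, 5, 5 hours — each event is 5 hours after the previous one.
May 26 2018 8:00 PM + 5 h = May 27 2018 1:00 AM.
May 27 2018 1:00 AM + 5 h = May 27 2018 6:00 AM.
May 27 2018 6:00 AM + 5 h = May 27 2018 11:00 AM.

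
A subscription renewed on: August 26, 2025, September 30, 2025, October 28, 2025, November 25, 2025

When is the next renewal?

All Tuesdays; the gaps (35, 28, 28) vary with month length.
This is the last Tuesday of each month.
December 2025 ends with Tuesday December 30, 2025.

December 30, 2025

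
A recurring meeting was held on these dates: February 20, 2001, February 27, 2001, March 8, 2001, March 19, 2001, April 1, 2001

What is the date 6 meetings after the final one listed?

July 30, 2001

Intervals are 7, 9, 11, 13 days — an arithmetic progression with common difference 2.
Next gap: 15 days. April 1, 2001 + 15 days = April 16, 2001.
Next gap: 17 days. April 16, 2001 + 17 days = May 3, 2001.
Next gap: 19 days. May 3, 2001 + 19 days = May 22, 2001.
Next gap: 21 days. May 22, 2001 + 21 days = June 12, 2001.
Next gap: 23 days. June 12, 2001 + 23 days = July 5, 2001.
Next gap: 25 days. July 5, 2001 + 25 days = July 30, 2001.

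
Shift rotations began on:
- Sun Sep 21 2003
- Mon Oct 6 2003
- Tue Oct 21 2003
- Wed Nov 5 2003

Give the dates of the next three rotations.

Thu Nov 20 2003, Fri Dec 5 2003, Sat Dec 20 2003

The spacing is 15, 15, 15 days — always 15 days.
Wed Nov 5 2003 + 15 days = Thu Nov 20 2003.
Thu Nov 20 2003 + 15 days = Fri Dec 5 2003.
Fri Dec 5 2003 + 15 days = Sat Dec 20 2003.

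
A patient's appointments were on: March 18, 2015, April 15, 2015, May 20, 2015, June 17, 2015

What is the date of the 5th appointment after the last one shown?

All dates are Wednesdays, 28, 35, 28 days apart.
Specifically, the 3rd Wednesday of each month.
July 2015 — 3rd Wednesday is July 15, 2015.
August 2015 — 3rd Wednesday is August 19, 2015.
September 2015 — 3rd Wednesday is September 16, 2015.
October 2015 — 3rd Wednesday is October 21, 2015.
3rd Wednesday of November 2015: November 18, 2015.

November 18, 2015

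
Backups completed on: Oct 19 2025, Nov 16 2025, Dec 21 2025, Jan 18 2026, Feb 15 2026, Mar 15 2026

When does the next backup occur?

Apr 19 2026

All dates are Sundays, 28, 35, 28, 28, 28 days apart.
Specifically, the 3rd Sunday of each month.
April 2026 — 3rd Sunday is Apr 19 2026.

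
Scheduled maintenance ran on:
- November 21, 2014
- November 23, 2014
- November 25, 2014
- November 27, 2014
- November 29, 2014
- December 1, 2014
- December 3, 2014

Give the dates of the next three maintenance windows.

December 5, 2014; December 7, 2014; December 9, 2014

The spacing is 2, 2, 2, 2, 2, 2 days — always 2 days.
December 3, 2014 + 2 days = December 5, 2014.
December 5, 2014 + 2 days = December 7, 2014.
December 7, 2014 + 2 days = December 9, 2014.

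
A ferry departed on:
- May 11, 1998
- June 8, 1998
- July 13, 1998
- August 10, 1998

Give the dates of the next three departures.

September 14, 1998; October 12, 1998; November 9, 1998

Gaps: 28, 35, 28 days — a mix of 28 and 35. Every date is a Monday.
Each is the 2nd Monday of its month.
September 1998 — 2nd Monday is September 14, 1998.
2nd Monday of October 1998: October 12, 1998.
2nd Monday of November 1998: November 9, 1998.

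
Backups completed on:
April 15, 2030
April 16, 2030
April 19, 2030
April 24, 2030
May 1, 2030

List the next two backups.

May 10, 2030; May 21, 2030

Intervals are 1, 3, 5, 7 days — an arithmetic progression with common difference 2.
Next gap: 9 days. May 1, 2030 + 9 days = May 10, 2030.
Next gap: 11 days. May 10, 2030 + 11 days = May 21, 2030.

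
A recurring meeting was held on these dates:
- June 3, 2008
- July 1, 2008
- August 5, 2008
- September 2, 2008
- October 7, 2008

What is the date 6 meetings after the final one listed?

April 7, 2009

These are Tuesdays at 28- or 35-day spacing (28, 35, 28, 35).
The pattern: 1st Tuesday of the month.
1st Tuesday of November 2008: November 4, 2008.
1st Tuesday of December 2008: December 2, 2008.
1st Tuesday of January 2009: January 6, 2009.
1st Tuesday of February 2009: February 3, 2009.
March 2009 — 1st Tuesday is March 3, 2009.
April 2009 — 1st Tuesday is April 7, 2009.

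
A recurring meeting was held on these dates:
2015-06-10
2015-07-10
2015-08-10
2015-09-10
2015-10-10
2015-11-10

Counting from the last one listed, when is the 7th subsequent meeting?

2016-06-10

The day-of-month is always 10 (30, 31, 31, 30, 31 days between events).
So this recurs on the 10th of each month.
December 2015: 2015-12-10.
Next: January 2016 → 2016-01-10.
February 2016: 2016-02-10.
Next: March 2016 → 2016-03-10.
April 2016: 2016-04-10.
Next: May 2016 → 2016-05-10.
June 2016: 2016-06-10.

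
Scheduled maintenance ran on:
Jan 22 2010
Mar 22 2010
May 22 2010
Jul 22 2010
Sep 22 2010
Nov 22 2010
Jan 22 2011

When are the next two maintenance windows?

Mar 22 2011, May 22 2011

Each date is the 22nd; the gaps (59, 61, 61, 62, 61, 61) track the month lengths.
The rule is the 22nd of every 2 months.
March 2011: Mar 22 2011.
Next: May 2011 → May 22 2011.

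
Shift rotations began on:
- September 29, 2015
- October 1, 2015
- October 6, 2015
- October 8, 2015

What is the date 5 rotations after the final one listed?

Gaps: 2, 5, 2 days — not constant, but cyclic with period 2.
The events fall on every Tuesday and Thursday.
The following Tuesday is October 13, 2015.
The following Thursday is October 15, 2015.
The following Tuesday is October 20, 2015.
The following Thursday is October 22, 2015.
The following Tuesday is October 27, 2015.

October 27, 2015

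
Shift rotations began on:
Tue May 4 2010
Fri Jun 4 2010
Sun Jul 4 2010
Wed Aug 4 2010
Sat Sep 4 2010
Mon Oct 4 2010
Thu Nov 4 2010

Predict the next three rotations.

Sat Dec 4 2010, Tue Jan 4 2011, Fri Feb 4 2011

Each date is the 4th; the gaps (31, 30, 31, 31, 30, 31) track the month lengths.
The rule is the 4th of each month.
Next: December 2010 → Sat Dec 4 2010.
January 2011: Tue Jan 4 2011.
Next: February 2011 → Fri Feb 4 2011.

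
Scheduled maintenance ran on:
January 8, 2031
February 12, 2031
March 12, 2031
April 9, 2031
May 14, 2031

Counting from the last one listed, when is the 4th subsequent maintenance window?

Gaps: 35, 28, 28, 35 days — a mix of 28 and 35. Every date is a Wednesday.
Each is the 2nd Wednesday of its month.
2nd Wednesday of June 2031: June 11, 2031.
2nd Wednesday of July 2031: July 9, 2031.
2nd Wednesday of August 2031: August 13, 2031.
2nd Wednesday of September 2031: September 10, 2031.

September 10, 2031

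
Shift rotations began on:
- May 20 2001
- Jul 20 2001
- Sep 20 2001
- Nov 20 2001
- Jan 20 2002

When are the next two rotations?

Gaps: 61, 62, 61, 61 days — not constant. Every event is on the 20th of the month.
Pattern: the 20th of every 2 months.
March 2002: Mar 20 2002.
Next: May 2002 → May 20 2002.

Mar 20 2002, May 20 2002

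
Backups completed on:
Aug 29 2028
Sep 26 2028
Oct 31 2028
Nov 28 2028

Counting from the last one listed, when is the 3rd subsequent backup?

Every date is a Tuesday; gaps 28, 35, 28 days.
Each is the last Tuesday of its month (at least one falls on the 29th or later, ruling out '4th Tuesday').
December 2028 ends with Tuesday Dec 26 2028.
January 2029 ends with Tuesday Jan 30 2029.
February 2029 ends with Tuesday Feb 27 2029.

Feb 27 2029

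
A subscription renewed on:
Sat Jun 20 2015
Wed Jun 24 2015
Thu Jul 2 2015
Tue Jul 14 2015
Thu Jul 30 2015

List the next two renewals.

The spacing grows by 4 each time: 4, 8, 12, 16 days.
Next gap: 20 days. Thu Jul 30 2015 + 20 days = Wed Aug 19 2015.
Next gap: 24 days. Wed Aug 19 2015 + 24 days = Sat Sep 12 2015.

Wed Aug 19 2015, Sat Sep 12 2015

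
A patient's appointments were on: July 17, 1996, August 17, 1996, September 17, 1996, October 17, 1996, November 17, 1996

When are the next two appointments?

Each date is the 17th; the gaps (31, 31, 30, 31) track the month lengths.
The rule is the 17th of each month.
December 1996: December 17, 1996.
Next: January 1997 → January 17, 1997.

December 17, 1996; January 17, 1997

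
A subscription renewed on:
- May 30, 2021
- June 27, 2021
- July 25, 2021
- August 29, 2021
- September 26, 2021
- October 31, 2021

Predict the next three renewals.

These are Sundays with 28, 28, 35, 28, 35-day gaps.
Each is the final Sunday of its month — May 30, 2021 is past the 28th, so '4th Sunday' doesn't fit.
Last Sunday of November 2021: November 28, 2021.
Last Sunday of December 2021: December 26, 2021.
Last Sunday of January 2022: January 30, 2022.

November 28, 2021; December 26, 2021; January 30, 2022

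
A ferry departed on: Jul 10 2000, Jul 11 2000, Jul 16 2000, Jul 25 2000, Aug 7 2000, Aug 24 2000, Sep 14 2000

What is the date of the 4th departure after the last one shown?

Gaps: 1, 5, 9, 13, 17, 21 days — each gap is 4 larger than the previous one.
Next gap: 25 days. Sep 14 2000 + 25 days = Oct 9 2000.
Next gap: 29 days. Oct 9 2000 + 29 days = Nov 7 2000.
Next gap: 33 days. Nov 7 2000 + 33 days = Dec 10 2000.
Next gap: 37 days. Dec 10 2000 + 37 days = Jan 16 2001.

Jan 16 2001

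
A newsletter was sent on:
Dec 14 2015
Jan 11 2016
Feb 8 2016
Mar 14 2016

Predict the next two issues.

Gaps: 28, 28, 35 days — a mix of 28 and 35. Every date is a Monday.
Each is the 2nd Monday of its month.
2nd Monday of April 2016: Apr 11 2016.
May 2016 — 2nd Monday is May 9 2016.

Apr 11 2016, May 9 2016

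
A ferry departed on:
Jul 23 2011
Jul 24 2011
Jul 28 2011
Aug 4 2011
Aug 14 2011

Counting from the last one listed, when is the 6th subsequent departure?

Dec 15 2011

Intervals are 1, 4, 7, 10 days — an arithmetic progression with common difference 3.
Next gap: 13 days. Aug 14 2011 + 13 days = Aug 27 2011.
Next gap: 16 days. Aug 27 2011 + 16 days = Sep 12 2011.
Next gap: 19 days. Sep 12 2011 + 19 days = Oct 1 2011.
Next gap: 22 days. Oct 1 2011 + 22 days = Oct 23 2011.
Next gap: 25 days. Oct 23 2011 + 25 days = Nov 17 2011.
Next gap: 28 days. Nov 17 2011 + 28 days = Dec 15 2011.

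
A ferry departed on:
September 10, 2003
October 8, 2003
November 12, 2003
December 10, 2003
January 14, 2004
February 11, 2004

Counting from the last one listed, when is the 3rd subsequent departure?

May 12, 2004

These are Wednesdays at 28- or 35-day spacing (28, 35, 28, 35, 28).
The pattern: 2nd Wednesday of the month.
2nd Wednesday of March 2004: March 10, 2004.
2nd Wednesday of April 2004: April 14, 2004.
2nd Wednesday of May 2004: May 12, 2004.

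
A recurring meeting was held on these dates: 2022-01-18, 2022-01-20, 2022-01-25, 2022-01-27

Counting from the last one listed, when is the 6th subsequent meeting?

2022-02-17

Gaps: 2, 5, 2 days — not constant, but cyclic with period 2.
The events fall on every Tuesday and Thursday.
The following Tuesday is 2022-02-01.
The following Thursday is 2022-02-03.
Next Tuesday: 2022-02-08.
Next Thursday: 2022-02-10.
Next Tuesday: 2022-02-15.
The following Thursday is 2022-02-17.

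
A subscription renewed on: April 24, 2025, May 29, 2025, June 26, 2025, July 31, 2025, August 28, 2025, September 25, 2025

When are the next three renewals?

These are Thursdays with 35, 28, 35, 28, 28-day gaps.
Each is the final Thursday of its month — May 29, 2025 is past the 28th, so '4th Thursday' doesn't fit.
Last Thursday of October 2025: October 30, 2025.
Last Thursday of November 2025: November 27, 2025.
December 2025 ends with Thursday December 25, 2025.

October 30, 2025; November 27, 2025; December 25, 2025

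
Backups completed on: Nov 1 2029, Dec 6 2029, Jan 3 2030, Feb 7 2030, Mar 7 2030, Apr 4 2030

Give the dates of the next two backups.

All dates are Thursdays, 35, 28, 35, 28, 28 days apart.
Specifically, the 1st Thursday of each month.
May 2030 — 1st Thursday is May 2 2030.
1st Thursday of June 2030: Jun 6 2030.

May 2 2030, Jun 6 2030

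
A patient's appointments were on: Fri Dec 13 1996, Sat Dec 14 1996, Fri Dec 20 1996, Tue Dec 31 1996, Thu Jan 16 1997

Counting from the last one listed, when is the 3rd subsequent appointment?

Fri Apr 4 1997

Intervals are 1, 6, 11, 16 days — an arithmetic progression with common difference 5.
Next gap: 21 days. Thu Jan 16 1997 + 21 days = Thu Feb 6 1997.
Next gap: 26 days. Thu Feb 6 1997 + 26 days = Tue Mar 4 1997.
Next gap: 31 days. Tue Mar 4 1997 + 31 days = Fri Apr 4 1997.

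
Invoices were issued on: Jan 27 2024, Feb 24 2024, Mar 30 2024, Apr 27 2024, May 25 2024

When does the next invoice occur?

Every date is a Saturday; gaps 28, 35, 28, 28 days.
Each is the last Saturday of its month (at least one falls on the 29th or later, ruling out '4th Saturday').
Last Saturday of June 2024: Jun 29 2024.

Jun 29 2024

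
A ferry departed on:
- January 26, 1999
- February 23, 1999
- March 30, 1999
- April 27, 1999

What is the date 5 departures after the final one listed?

These are Tuesdays with 28, 35, 28-day gaps.
Each is the final Tuesday of its month — March 30, 1999 is past the 28th, so '4th Tuesday' doesn't fit.
May 1999 ends with Tuesday May 25, 1999.
Last Tuesday of June 1999: June 29, 1999.
July 1999 ends with Tuesday July 27, 1999.
Last Tuesday of August 1999: August 31, 1999.
Last Tuesday of September 1999: September 28, 1999.

September 28, 1999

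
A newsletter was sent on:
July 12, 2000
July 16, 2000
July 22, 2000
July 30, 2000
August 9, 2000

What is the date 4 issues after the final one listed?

The spacing grows by 2 each time: 4, 6, 8, 10 days.
Next gap: 12 days. August 9, 2000 + 12 days = August 21, 2000.
Next gap: 14 days. August 21, 2000 + 14 days = September 4, 2000.
Next gap: 16 days. September 4, 2000 + 16 days = September 20, 2000.
Next gap: 18 days. September 20, 2000 + 18 days = October 8, 2000.

October 8, 2000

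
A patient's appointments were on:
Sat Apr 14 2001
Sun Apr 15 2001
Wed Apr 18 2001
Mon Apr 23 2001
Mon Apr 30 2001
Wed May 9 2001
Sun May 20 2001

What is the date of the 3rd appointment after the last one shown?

Gaps: 1, 3, 5, 7, 9, 11 days — each gap is 2 larger than the previous one.
Next gap: 13 days. Sun May 20 2001 + 13 days = Sat Jun 2 2001.
Next gap: 15 days. Sat Jun 2 2001 + 15 days = Sun Jun 17 2001.
Next gap: 17 days. Sun Jun 17 2001 + 17 days = Wed Jul 4 2001.

Wed Jul 4 2001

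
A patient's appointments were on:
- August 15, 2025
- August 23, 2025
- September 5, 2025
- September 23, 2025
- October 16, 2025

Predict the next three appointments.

November 13, 2025; December 16, 2025; January 23, 2026

The spacing grows by 5 each time: 8, 13, 18, 23 days.
Next gap: 28 days. October 16, 2025 + 28 days = November 13, 2025.
Next gap: 33 days. November 13, 2025 + 33 days = December 16, 2025.
Next gap: 38 days. December 16, 2025 + 38 days = January 23, 2026.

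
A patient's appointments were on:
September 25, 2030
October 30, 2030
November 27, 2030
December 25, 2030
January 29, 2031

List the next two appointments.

February 26, 2031; March 26, 2031

These are Wednesdays with 35, 28, 28, 35-day gaps.
Each is the final Wednesday of its month — October 30, 2030 is past the 28th, so '4th Wednesday' doesn't fit.
Last Wednesday of February 2031: February 26, 2031.
Last Wednesday of March 2031: March 26, 2031.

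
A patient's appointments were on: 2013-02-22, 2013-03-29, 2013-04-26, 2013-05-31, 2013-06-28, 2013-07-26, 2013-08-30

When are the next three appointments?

2013-09-27, 2013-10-25, 2013-11-29

All Fridays; the gaps (35, 28, 35, 28, 28, 35) vary with month length.
This is the last Friday of each month.
Last Friday of September 2013: 2013-09-27.
October 2013 ends with Friday 2013-10-25.
Last Friday of November 2013: 2013-11-29.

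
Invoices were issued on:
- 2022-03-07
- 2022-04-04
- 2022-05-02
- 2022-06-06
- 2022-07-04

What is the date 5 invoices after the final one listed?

2022-12-05

All dates are Mondays, 28, 28, 35, 28 days apart.
Specifically, the 1st Monday of each month.
1st Monday of August 2022: 2022-08-01.
1st Monday of September 2022: 2022-09-05.
October 2022 — 1st Monday is 2022-10-03.
1st Monday of November 2022: 2022-11-07.
December 2022 — 1st Monday is 2022-12-05.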